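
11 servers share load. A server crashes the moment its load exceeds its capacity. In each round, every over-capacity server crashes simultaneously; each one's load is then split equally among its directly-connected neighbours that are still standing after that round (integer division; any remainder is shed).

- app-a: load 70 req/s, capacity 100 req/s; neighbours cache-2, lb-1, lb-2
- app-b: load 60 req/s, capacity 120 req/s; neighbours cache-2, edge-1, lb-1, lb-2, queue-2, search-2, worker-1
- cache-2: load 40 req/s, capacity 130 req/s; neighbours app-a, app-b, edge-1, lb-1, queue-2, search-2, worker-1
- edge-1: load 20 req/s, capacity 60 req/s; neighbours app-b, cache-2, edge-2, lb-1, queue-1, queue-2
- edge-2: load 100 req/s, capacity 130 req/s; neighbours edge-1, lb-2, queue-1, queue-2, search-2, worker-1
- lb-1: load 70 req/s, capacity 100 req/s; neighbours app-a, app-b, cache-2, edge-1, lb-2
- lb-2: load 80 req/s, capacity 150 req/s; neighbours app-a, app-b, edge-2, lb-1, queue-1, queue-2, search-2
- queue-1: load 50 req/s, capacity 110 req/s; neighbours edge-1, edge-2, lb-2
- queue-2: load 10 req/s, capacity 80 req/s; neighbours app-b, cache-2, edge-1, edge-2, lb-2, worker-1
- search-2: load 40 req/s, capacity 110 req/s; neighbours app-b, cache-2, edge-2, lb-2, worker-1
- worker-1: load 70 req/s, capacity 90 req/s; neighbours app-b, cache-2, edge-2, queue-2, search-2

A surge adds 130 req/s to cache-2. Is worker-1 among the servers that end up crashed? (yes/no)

Round 1 — cache-2 at 170 > 130. cache-2 crashes.
  cache-2 sheds 170 req/s to app-a, app-b, edge-1, lb-1, queue-2, search-2, worker-1: 24 each (2 lost).
    app-a: 70+24 = 94 ≤ 100
    app-b: 60+24 = 84 ≤ 120
    edge-1: 20+24 = 44 ≤ 60
    lb-1: 70+24 = 94 ≤ 100
    queue-2: 10+24 = 34 ≤ 80
    search-2: 40+24 = 64 ≤ 110
    worker-1: 70+24 = 94 > 90
Round 2 — worker-1 crashes.
  worker-1 sheds 94 req/s to app-b, edge-2, queue-2, search-2: 23 each (2 lost).
    app-b: 84+23 = 107 ≤ 120
    edge-2: 100+23 = 123 ≤ 130
    queue-2: 34+23 = 57 ≤ 80
    search-2: 64+23 = 87 ≤ 110
No further crashes.

yes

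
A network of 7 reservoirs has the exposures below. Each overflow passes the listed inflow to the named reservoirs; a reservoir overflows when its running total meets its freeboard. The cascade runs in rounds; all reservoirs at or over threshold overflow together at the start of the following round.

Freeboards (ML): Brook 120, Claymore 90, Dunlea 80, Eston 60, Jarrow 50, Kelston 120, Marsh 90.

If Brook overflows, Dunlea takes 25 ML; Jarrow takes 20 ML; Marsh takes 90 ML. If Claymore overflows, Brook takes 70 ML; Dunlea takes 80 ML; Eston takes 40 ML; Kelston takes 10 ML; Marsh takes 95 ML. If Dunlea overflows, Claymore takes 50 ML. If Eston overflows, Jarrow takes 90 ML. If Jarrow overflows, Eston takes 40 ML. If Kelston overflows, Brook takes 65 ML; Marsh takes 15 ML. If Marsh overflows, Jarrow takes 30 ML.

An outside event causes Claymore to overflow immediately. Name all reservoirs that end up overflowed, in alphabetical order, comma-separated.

Round 1 — Claymore overflows (initial).
  Brook: +70 → 70 < 120
  Dunlea: +80 → 80 ≥ 80
  Eston: +40 → 40 < 60
  Kelston: +10 → 10 < 120
  Marsh: +95 → 95 ≥ 90
Round 2 — Dunlea, Marsh overflow.
  Jarrow: +30 → 30 < 50
No further overflows.

Claymore, Dunlea, Marsh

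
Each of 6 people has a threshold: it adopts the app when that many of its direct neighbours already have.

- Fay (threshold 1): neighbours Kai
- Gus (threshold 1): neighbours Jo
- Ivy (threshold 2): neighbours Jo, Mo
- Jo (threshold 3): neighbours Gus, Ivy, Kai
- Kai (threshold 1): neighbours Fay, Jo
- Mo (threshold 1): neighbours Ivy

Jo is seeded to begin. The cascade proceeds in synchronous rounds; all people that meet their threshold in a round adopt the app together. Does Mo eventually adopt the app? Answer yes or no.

Round 1 — Jo adopts the app (initial).
Round 2 — checking thresholds:
  Gus: 1 of 1 neighbours ≥ 1, adopts the app.
  Ivy: 1 of 2 neighbours < 2, holds.
  Kai: 1 of 2 neighbours ≥ 1, adopts the app.
Round 3 — checking thresholds:
  Fay: 1 of 1 neighbours ≥ 1, adopts the app.
  Ivy: 1 of 2 neighbours < 2, holds.
Round 4 — no new adoptions; cascade stops.

no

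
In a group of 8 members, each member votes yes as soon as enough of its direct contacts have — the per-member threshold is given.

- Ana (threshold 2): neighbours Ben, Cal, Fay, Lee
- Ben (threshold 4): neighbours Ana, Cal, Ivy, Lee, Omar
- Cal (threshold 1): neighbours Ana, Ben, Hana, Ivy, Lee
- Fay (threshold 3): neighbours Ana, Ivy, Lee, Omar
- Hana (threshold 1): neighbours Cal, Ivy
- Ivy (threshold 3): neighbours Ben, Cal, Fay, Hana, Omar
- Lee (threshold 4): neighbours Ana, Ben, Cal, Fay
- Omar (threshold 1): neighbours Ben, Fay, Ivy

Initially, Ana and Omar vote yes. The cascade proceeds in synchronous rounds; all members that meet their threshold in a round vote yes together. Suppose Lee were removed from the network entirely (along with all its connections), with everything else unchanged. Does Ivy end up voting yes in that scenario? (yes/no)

With Lee removed:
Round 1 — Ana, Omar vote yes (initial).
Round 2 — checking thresholds:
  Ben: 2 of 4 neighbours < 4, not yet.
  Cal: 1 of 4 neighbours ≥ 1, votes yes.
  Fay: 2 of 3 neighbours < 3, not yet.
  Ivy: 1 of 5 neighbours < 3, not yet.
Round 3 — checking thresholds:
  Ben: 3 of 4 neighbours < 4, not yet.
  Fay: 2 of 3 neighbours < 3, not yet.
  Hana: 1 of 2 neighbours ≥ 1, votes yes.
  Ivy: 2 of 5 neighbours < 3, not yet.
Round 4 — checking thresholds:
  Ben: 3 of 4 neighbours < 4, not yet.
  Fay: 2 of 3 neighbours < 3, not yet.
  Ivy: 3 of 5 neighbours ≥ 3, votes yes.
Round 5 — checking thresholds:
  Ben: 4 of 4 neighbours ≥ 4, votes yes.
  Fay: 3 of 3 neighbours ≥ 3, votes yes.
Round 6 — no new yes votes; cascade stops.

yes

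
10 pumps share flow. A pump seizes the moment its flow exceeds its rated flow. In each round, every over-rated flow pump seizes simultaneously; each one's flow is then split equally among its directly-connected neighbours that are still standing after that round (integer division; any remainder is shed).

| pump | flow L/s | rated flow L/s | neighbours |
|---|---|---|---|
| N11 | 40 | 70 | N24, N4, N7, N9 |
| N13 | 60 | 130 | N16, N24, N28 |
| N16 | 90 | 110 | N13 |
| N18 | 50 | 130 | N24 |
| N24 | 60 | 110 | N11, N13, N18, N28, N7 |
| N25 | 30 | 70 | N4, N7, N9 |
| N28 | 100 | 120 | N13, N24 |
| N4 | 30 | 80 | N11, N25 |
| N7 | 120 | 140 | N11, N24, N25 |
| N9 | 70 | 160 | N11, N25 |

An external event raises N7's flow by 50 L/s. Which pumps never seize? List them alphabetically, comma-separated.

Round 1 — N7 at 170 > 140. N7 seizes.
  N7 sheds 170 L/s to N11, N24, N25: 56 each (2 lost).
    N11: 40+56 = 96 > 70
    N24: 60+56 = 116 > 110
    N25: 30+56 = 86 > 70
Round 2 — N11, N24, N25 seize.
  N11 sheds 96 L/s to N4, N9: 48 each.
    N4: 30+48 = 78 ≤ 80
    N9: 70+48 = 118 ≤ 160
  N24 sheds 116 L/s to N13, N18, N28: 38 each (2 lost).
    N13: 60+38 = 98 ≤ 130
    N18: 50+38 = 88 ≤ 130
    N28: 100+38 = 138 > 120
  N25 sheds 86 L/s to N4, N9: 43 each.
    N4: 78+43 = 121 > 80
    N9: 118+43 = 161 > 160
Round 3 — N28, N4, N9 seize.
  N28 sheds 138 L/s to N13: 138 each.
    N13: 98+138 = 236 > 130
  N4 sheds 121 L/s: no online neighbours, lost.
  N9 sheds 161 L/s: no online neighbours, lost.
Round 4 — N13 seizes.
  N13 sheds 236 L/s to N16: 236 each.
    N16: 90+236 = 326 > 110
Round 5 — N16 seizes.
  N16 sheds 326 L/s: no online neighbours, lost.
No further seizures.

N18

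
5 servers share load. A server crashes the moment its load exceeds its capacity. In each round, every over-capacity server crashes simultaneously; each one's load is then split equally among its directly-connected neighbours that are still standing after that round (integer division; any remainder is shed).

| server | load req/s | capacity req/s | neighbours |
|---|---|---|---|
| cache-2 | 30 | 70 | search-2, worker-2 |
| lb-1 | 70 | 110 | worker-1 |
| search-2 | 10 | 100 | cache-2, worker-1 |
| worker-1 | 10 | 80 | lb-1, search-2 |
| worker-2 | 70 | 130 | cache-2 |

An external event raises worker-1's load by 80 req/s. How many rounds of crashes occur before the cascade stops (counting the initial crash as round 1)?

Round 1 — worker-1 at 90 > 80. worker-1 crashes.
  worker-1 sheds 90 req/s to lb-1, search-2: 45 each.
    lb-1: 70+45 = 115 > 110
    search-2: 10+45 = 55 ≤ 100
Round 2 — lb-1 crashes.
  lb-1 sheds 115 req/s: no online neighbours, lost.
No further crashes.

2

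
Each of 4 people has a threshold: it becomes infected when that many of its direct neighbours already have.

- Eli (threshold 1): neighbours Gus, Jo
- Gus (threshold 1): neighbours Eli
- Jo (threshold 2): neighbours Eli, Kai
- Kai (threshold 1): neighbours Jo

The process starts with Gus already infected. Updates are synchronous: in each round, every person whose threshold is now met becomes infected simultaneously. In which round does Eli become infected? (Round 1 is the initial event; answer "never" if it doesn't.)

2

Round 1 — Gus becomes infected (initial).
Round 2 — checking thresholds:
  Eli: 1 of 2 neighbours ≥ 1, becomes infected.
Round 3 — no new infections; cascade stops.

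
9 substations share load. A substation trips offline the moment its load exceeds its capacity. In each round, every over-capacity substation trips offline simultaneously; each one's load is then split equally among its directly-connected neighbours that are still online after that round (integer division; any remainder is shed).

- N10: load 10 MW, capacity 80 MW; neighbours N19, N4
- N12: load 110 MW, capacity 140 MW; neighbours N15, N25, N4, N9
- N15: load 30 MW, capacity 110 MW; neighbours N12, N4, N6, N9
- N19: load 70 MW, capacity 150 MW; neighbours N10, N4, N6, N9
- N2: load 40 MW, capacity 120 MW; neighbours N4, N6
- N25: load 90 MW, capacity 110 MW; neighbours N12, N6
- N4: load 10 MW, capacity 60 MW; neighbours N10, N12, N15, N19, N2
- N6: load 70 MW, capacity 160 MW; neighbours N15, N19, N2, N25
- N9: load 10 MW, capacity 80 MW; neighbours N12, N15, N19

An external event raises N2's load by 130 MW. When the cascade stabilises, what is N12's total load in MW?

133

Round 1 — N2 at 170 > 120. N2 trips offline.
  N2 sheds 170 MW to N4, N6: 85 each.
    N4: 10+85 = 95 > 60
    N6: 70+85 = 155 ≤ 160
Round 2 — N4 trips offline.
  N4 sheds 95 MW to N10, N12, N15, N19: 23 each (3 lost).
    N10: 10+23 = 33 ≤ 80
    N12: 110+23 = 133 ≤ 140
    N15: 30+23 = 53 ≤ 110
    N19: 70+23 = 93 ≤ 150
No further trips.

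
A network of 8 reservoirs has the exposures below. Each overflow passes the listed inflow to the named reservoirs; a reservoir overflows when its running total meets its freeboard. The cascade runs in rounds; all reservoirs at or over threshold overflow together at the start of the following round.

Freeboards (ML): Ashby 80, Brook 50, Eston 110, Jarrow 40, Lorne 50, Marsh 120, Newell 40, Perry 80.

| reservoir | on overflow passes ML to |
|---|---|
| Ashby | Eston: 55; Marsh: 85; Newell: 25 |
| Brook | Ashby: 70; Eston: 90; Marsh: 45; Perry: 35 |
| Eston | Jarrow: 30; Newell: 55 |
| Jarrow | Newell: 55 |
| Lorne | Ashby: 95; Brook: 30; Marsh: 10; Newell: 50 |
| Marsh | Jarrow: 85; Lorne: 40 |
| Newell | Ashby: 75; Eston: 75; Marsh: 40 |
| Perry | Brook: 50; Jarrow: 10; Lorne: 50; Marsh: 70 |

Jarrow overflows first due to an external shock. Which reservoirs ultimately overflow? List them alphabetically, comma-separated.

Round 1 — Jarrow overflows (initial).
  Newell: +55 → 55 ≥ 40
Round 2 — Newell overflows.
  Ashby: +75 → 75 < 80
  Eston: +75 → 75 < 110
  Marsh: +40 → 40 < 120
No further overflows.

Jarrow, Newell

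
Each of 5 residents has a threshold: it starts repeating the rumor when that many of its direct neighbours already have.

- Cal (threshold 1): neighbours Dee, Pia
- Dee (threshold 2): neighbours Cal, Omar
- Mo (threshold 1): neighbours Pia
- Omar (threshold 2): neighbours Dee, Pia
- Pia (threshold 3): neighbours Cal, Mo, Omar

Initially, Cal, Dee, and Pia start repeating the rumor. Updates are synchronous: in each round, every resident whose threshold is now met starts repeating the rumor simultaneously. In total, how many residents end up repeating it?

5

Round 1 — Cal, Dee, Pia start repeating the rumor (initial).
Round 2 — checking thresholds:
  Mo: 1 of 1 neighbours ≥ 1, starts repeating the rumor.
  Omar: 2 of 2 neighbours ≥ 2, starts repeating the rumor.
Round 3 — no new spreads; cascade stops.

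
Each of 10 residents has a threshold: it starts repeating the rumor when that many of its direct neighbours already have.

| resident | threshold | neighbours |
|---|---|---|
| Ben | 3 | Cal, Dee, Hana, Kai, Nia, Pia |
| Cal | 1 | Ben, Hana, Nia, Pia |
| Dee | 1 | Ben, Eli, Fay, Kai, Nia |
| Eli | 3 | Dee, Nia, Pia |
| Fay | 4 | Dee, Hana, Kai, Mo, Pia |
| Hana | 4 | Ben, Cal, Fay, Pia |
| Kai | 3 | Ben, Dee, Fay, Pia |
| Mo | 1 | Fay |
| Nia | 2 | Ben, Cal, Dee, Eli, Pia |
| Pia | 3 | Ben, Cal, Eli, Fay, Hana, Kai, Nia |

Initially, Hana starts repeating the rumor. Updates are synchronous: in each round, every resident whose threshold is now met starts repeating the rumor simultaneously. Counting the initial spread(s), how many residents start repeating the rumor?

Round 1 — Hana starts repeating the rumor (initial).
Round 2 — checking thresholds:
  Ben: 1 of 6 neighbours < 3, below threshold.
  Cal: 1 of 4 neighbours ≥ 1, starts repeating the rumor.
  Fay: 1 of 5 neighbours < 4, below threshold.
  Pia: 1 of 7 neighbours < 3, below threshold.
Round 3 — no new spreads; cascade stops.

2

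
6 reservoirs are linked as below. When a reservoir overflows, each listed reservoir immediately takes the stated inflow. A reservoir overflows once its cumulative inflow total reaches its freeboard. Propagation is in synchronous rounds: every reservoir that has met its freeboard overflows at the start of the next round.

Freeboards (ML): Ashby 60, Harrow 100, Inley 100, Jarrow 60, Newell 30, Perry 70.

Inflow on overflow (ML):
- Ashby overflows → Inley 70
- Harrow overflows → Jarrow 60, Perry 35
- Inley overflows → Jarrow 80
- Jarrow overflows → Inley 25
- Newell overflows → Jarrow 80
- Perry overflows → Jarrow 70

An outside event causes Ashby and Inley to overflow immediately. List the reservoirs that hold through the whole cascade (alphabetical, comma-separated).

Harrow, Newell, Perry

Round 1 — Ashby, Inley overflow (initial).
  Jarrow: +80 → 80 ≥ 60
Round 2 — Jarrow overflows.
No further overflows.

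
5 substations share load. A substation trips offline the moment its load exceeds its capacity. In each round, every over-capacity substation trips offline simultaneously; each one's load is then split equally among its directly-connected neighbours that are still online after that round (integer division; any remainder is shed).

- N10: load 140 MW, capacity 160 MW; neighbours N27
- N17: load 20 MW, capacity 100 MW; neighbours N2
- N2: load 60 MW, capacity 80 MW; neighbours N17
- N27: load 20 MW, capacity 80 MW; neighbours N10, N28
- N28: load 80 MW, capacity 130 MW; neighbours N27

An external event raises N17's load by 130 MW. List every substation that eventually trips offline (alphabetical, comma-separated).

N17, N2

Round 1 — N17 at 150 > 100. N17 trips offline.
  N17 sheds 150 MW to N2: 150 each.
    N2: 60+150 = 210 > 80
Round 2 — N2 trips offline.
  N2 sheds 210 MW: no online neighbours, lost.
No further trips.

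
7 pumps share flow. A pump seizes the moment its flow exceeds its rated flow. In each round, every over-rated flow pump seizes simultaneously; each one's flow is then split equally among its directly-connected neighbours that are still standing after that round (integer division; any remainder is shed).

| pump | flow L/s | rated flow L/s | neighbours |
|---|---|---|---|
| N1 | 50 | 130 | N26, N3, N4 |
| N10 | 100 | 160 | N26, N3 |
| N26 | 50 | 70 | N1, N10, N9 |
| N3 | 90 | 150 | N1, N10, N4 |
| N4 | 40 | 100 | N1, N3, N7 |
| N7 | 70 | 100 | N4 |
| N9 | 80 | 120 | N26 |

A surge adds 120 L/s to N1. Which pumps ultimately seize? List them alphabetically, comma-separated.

Round 1 — N1 at 170 > 130. N1 seizes.
  N1 sheds 170 L/s to N26, N3, N4: 56 each (2 lost).
    N26: 50+56 = 106 > 70
    N3: 90+56 = 146 ≤ 150
    N4: 40+56 = 96 ≤ 100
Round 2 — N26 seizes.
  N26 sheds 106 L/s to N10, N9: 53 each.
    N10: 100+53 = 153 ≤ 160
    N9: 80+53 = 133 > 120
Round 3 — N9 seizes.
  N9 sheds 133 L/s: no online neighbours, lost.
No further seizures.

N1, N26, N9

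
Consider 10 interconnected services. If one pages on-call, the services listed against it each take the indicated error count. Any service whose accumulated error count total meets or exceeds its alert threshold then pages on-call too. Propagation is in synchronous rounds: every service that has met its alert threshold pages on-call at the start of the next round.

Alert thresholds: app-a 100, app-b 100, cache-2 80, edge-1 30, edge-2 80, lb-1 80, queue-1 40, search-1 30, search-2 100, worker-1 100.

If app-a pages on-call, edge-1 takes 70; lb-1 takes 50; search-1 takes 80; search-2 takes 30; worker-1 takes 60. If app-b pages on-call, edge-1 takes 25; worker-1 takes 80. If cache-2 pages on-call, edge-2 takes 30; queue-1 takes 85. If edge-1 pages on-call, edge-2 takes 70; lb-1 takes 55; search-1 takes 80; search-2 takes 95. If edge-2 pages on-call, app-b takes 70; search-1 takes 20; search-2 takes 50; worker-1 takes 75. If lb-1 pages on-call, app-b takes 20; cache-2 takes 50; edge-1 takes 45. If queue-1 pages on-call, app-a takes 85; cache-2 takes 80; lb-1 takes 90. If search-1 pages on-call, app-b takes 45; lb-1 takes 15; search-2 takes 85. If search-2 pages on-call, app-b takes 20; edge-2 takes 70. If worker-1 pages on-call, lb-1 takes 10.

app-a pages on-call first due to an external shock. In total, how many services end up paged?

8

Round 1 — app-a pages on-call (initial).
  edge-1: +70 → 70 ≥ 30
  lb-1: +50 → 50 < 80
  search-1: +80 → 80 ≥ 30
  search-2: +30 → 30 < 100
  worker-1: +60 → 60 < 100
Round 2 — edge-1, search-1 page on-call.
  app-b: +45 → 45 < 100
  edge-2: +70 → 70 < 80
  lb-1: +55+15 → 120 ≥ 80
  search-2: +95+85 → 210 ≥ 100
Round 3 — lb-1, search-2 page on-call.
  app-b: +20+20 → 85 < 100
  cache-2: +50 → 50 < 80
  edge-2: +70 → 140 ≥ 80
Round 4 — edge-2 pages on-call.
  app-b: +70 → 155 ≥ 100
  worker-1: +75 → 135 ≥ 100
Round 5 — app-b, worker-1 page on-call.
No further pages.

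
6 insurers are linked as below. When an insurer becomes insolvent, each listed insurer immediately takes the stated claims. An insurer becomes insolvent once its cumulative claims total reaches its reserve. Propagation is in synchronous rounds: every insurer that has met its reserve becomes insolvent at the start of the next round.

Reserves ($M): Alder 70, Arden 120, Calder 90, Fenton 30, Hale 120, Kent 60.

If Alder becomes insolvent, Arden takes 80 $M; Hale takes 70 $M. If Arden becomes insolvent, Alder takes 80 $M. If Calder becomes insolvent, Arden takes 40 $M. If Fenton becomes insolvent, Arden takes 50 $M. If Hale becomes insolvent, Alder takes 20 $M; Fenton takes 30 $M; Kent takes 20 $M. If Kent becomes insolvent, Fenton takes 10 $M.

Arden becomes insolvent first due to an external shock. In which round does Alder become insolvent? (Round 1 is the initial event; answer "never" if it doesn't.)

Round 1 — Arden becomes insolvent (initial).
  Alder: +80 → 80 ≥ 70
Round 2 — Alder becomes insolvent.
  Hale: +70 → 70 < 120
No further insolvencies.

2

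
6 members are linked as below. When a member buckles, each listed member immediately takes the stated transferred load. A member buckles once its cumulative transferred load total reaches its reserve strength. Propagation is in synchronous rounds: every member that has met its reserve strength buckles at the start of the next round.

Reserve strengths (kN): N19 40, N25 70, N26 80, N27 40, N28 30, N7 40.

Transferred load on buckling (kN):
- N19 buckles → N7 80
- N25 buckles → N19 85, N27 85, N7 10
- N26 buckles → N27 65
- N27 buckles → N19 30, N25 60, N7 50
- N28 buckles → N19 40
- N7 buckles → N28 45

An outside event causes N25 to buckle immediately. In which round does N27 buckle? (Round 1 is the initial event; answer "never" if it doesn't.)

Round 1 — N25 buckles (initial).
  N19: +85 → 85 ≥ 40
  N27: +85 → 85 ≥ 40
  N7: +10 → 10 < 40
Round 2 — N19, N27 buckle.
  N7: +80+50 → 140 ≥ 40
Round 3 — N7 buckles.
  N28: +45 → 45 ≥ 30
Round 4 — N28 buckles.
No further bucklings.

2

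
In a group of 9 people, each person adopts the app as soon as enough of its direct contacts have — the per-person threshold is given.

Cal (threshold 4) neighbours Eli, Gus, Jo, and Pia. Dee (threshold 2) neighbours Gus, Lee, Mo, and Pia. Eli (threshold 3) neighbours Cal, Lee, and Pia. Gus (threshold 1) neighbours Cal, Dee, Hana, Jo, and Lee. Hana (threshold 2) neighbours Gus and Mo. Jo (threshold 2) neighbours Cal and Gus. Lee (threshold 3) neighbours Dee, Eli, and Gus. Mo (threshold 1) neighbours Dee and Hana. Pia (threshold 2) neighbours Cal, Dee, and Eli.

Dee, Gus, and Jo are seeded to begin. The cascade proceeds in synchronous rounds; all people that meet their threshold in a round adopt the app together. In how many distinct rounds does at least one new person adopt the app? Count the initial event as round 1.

3

Round 1 — Dee, Gus, Jo adopt the app (initial).
Round 2 — checking thresholds:
  Cal: 2 of 4 neighbours < 4, not yet.
  Hana: 1 of 2 neighbours < 2, not yet.
  Lee: 2 of 3 neighbours < 3, not yet.
  Mo: 1 of 2 neighbours ≥ 1, adopts the app.
  Pia: 1 of 3 neighbours < 2, not yet.
Round 3 — checking thresholds:
  Cal: 2 of 4 neighbours < 4, not yet.
  Hana: 2 of 2 neighbours ≥ 2, adopts the app.
  Lee: 2 of 3 neighbours < 3, not yet.
  Pia: 1 of 3 neighbours < 2, not yet.
Round 4 — no new adoptions; cascade stops.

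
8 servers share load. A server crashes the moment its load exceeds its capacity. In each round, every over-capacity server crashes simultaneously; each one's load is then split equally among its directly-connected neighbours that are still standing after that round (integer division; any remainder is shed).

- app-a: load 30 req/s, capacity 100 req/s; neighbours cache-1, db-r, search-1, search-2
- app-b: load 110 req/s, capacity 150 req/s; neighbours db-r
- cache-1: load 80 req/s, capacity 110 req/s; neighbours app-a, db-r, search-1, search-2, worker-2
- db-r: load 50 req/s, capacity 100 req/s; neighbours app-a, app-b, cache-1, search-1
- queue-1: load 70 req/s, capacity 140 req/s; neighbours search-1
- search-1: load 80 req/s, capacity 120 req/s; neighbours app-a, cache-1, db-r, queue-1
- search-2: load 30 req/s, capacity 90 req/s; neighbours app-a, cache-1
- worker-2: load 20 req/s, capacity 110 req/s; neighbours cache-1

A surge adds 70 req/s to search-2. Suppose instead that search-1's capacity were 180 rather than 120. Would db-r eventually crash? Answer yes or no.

yes

With search-1's capacity at 180:
Round 1 — search-2 at 100 > 90. search-2 crashes.
  search-2 sheds 100 req/s to app-a, cache-1: 50 each.
    app-a: 30+50 = 80 ≤ 100
    cache-1: 80+50 = 130 > 110
Round 2 — cache-1 crashes.
  cache-1 sheds 130 req/s to app-a, db-r, search-1, worker-2: 32 each (2 lost).
    app-a: 80+32 = 112 > 100
    db-r: 50+32 = 82 ≤ 100
    search-1: 80+32 = 112 ≤ 180
    worker-2: 20+32 = 52 ≤ 110
Round 3 — app-a crashes.
  app-a sheds 112 req/s to db-r, search-1: 56 each.
    db-r: 82+56 = 138 > 100
    search-1: 112+56 = 168 ≤ 180
Round 4 — db-r crashes.
  db-r sheds 138 req/s to app-b, search-1: 69 each.
    app-b: 110+69 = 179 > 150
    search-1: 168+69 = 237 > 180
Round 5 — app-b, search-1 crash.
  app-b sheds 179 req/s: no online neighbours, lost.
  search-1 sheds 237 req/s to queue-1: 237 each.
    queue-1: 70+237 = 307 > 140
Round 6 — queue-1 crashes.
  queue-1 sheds 307 req/s: no online neighbours, lost.
No further crashes.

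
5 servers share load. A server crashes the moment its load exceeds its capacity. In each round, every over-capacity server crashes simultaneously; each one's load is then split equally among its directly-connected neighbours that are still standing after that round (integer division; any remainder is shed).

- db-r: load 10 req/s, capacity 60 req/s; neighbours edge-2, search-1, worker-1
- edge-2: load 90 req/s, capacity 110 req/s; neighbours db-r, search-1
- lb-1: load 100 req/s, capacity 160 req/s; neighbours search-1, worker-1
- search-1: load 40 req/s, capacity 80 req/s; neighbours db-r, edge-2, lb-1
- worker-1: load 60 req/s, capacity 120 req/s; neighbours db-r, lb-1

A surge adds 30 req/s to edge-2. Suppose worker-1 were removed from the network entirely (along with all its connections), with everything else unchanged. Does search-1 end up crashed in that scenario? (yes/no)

With worker-1 removed:
Round 1 — edge-2 at 120 > 110. edge-2 crashes.
  edge-2 sheds 120 req/s to db-r, search-1: 60 each.
    db-r: 10+60 = 70 > 60
    search-1: 40+60 = 100 > 80
Round 2 — db-r, search-1 crash.
  db-r sheds 70 req/s: no online neighbours, lost.
  search-1 sheds 100 req/s to lb-1: 100 each.
    lb-1: 100+100 = 200 > 160
Round 3 — lb-1 crashes.
  lb-1 sheds 200 req/s: no online neighbours, lost.
No further crashes.

yes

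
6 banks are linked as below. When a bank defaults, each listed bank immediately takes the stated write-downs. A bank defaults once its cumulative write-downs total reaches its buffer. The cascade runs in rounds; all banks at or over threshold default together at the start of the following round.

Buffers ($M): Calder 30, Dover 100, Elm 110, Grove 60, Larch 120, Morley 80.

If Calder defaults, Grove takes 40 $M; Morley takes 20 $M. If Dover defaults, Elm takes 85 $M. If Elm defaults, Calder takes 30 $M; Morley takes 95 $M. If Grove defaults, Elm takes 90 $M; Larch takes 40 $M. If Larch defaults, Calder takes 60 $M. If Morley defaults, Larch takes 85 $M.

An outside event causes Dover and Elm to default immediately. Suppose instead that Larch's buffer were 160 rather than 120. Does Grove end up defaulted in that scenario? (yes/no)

no

With Larch's buffer at 160:
Round 1 — Dover, Elm default (initial).
  Calder: +30 → 30 ≥ 30
  Morley: +95 → 95 ≥ 80
Round 2 — Calder, Morley default.
  Grove: +40 → 40 < 60
  Larch: +85 → 85 < 160
No further defaults.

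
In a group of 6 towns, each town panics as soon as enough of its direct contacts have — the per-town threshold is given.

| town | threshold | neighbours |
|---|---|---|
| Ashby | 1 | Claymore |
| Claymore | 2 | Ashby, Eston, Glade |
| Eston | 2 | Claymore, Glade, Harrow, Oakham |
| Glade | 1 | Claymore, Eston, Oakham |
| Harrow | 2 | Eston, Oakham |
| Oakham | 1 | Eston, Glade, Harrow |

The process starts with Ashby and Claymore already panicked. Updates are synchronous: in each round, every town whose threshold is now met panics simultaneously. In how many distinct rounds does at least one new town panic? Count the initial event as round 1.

Round 1 — Ashby, Claymore panic (initial).
Round 2 — checking thresholds:
  Eston: 1 of 4 neighbours < 2, holds.
  Glade: 1 of 3 neighbours ≥ 1, panics.
Round 3 — checking thresholds:
  Eston: 2 of 4 neighbours ≥ 2, panics.
  Oakham: 1 of 3 neighbours ≥ 1, panics.
Round 4 — checking thresholds:
  Harrow: 2 of 2 neighbours ≥ 2, panics.
Round 5 — no new panics; cascade stops.

4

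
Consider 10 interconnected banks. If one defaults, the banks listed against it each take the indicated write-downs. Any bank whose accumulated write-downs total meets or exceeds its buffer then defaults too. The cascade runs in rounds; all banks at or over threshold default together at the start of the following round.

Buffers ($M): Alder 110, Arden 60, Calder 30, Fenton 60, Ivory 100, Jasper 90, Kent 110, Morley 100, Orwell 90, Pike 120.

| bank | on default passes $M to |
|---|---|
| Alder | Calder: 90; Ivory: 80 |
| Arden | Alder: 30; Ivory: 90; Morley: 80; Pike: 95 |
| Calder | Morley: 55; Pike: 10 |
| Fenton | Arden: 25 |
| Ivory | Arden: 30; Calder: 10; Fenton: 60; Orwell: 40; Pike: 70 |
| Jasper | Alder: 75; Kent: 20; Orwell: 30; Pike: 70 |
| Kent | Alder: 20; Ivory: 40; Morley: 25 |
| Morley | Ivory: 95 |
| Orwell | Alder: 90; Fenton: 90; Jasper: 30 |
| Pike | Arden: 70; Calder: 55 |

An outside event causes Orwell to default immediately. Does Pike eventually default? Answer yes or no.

no

Round 1 — Orwell defaults (initial).
  Alder: +90 → 90 < 110
  Fenton: +90 → 90 ≥ 60
  Jasper: +30 → 30 < 90
Round 2 — Fenton defaults.
  Arden: +25 → 25 < 60
No further defaults.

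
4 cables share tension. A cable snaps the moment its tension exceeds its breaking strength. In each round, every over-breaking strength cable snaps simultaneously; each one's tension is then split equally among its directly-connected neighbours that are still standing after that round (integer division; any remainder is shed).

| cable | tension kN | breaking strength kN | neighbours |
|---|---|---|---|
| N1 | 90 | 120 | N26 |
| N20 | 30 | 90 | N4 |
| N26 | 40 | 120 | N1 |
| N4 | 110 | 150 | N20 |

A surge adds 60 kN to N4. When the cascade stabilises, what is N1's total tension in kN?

90

Round 1 — N4 at 170 > 150. N4 snaps.
  N4 sheds 170 kN to N20: 170 each.
    N20: 30+170 = 200 > 90
Round 2 — N20 snaps.
  N20 sheds 200 kN: no online neighbours, lost.
No further breaks.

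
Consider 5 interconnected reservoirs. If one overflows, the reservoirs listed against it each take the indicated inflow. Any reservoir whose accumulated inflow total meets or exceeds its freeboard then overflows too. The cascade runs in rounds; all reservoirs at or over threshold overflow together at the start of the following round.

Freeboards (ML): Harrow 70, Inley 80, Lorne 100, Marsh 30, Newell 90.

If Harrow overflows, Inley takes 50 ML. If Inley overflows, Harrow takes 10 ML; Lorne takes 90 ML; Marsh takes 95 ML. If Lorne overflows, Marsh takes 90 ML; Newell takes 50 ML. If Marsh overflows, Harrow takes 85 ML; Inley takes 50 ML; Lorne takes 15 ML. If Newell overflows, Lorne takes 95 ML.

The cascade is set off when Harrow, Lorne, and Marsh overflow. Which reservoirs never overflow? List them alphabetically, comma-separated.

Round 1 — Harrow, Lorne, Marsh overflow (initial).
  Inley: +50+50 → 100 ≥ 80
  Newell: +50 → 50 < 90
Round 2 — Inley overflows.
No further overflows.

Newell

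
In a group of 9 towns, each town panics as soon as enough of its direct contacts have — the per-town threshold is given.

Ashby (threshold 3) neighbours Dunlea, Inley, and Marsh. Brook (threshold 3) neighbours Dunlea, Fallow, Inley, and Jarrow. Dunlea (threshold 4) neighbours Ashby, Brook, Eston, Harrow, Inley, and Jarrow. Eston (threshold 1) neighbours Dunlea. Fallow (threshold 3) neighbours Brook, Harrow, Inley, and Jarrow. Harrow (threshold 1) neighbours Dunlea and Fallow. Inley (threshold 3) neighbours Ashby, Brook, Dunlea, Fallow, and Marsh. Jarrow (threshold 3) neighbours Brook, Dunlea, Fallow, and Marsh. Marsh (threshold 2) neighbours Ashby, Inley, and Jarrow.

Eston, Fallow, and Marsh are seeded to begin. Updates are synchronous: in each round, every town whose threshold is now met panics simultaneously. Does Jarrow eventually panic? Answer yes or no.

Round 1 — Eston, Fallow, Marsh panic (initial).
Round 2 — checking thresholds:
  Ashby: 1 of 3 neighbours < 3, not yet.
  Brook: 1 of 4 neighbours < 3, not yet.
  Dunlea: 1 of 6 neighbours < 4, not yet.
  Harrow: 1 of 2 neighbours ≥ 1, panics.
  Inley: 2 of 5 neighbours < 3, not yet.
  Jarrow: 2 of 4 neighbours < 3, not yet.
Round 3 — no new panics; cascade stops.

no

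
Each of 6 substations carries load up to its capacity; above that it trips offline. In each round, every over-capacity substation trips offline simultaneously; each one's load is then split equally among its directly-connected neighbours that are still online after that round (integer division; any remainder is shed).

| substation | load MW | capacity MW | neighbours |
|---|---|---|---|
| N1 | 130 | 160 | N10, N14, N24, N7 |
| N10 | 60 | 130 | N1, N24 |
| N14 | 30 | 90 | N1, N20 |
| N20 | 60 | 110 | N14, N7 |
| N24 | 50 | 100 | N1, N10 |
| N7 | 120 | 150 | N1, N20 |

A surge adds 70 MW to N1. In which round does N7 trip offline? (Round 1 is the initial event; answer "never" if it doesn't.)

2

Round 1 — N1 at 200 > 160. N1 trips offline.
  N1 sheds 200 MW to N10, N14, N24, N7: 50 each.
    N10: 60+50 = 110 ≤ 130
    N14: 30+50 = 80 ≤ 90
    N24: 50+50 = 100 ≤ 100
    N7: 120+50 = 170 > 150
Round 2 — N7 trips offline.
  N7 sheds 170 MW to N20: 170 each.
    N20: 60+170 = 230 > 110
Round 3 — N20 trips offline.
  N20 sheds 230 MW to N14: 230 each.
    N14: 80+230 = 310 > 90
Round 4 — N14 trips offline.
  N14 sheds 310 MW: no online neighbours, lost.
No further trips.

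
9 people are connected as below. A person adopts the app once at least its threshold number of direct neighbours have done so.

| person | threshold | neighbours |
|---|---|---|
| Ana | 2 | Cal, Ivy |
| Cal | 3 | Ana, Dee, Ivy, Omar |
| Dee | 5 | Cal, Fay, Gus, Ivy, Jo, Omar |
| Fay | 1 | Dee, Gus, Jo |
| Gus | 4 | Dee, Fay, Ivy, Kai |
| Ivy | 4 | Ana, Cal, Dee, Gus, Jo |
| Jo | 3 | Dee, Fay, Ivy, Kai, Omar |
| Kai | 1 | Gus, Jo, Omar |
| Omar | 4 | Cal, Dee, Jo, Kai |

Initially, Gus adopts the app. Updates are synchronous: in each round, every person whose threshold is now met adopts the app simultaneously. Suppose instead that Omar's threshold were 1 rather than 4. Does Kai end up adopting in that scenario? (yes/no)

With Omar's threshold at 1:
Round 1 — Gus adopts the app (initial).
Round 2 — checking thresholds:
  Dee: 1 of 6 neighbours < 5, holds.
  Fay: 1 of 3 neighbours ≥ 1, adopts the app.
  Ivy: 1 of 5 neighbours < 4, holds.
  Kai: 1 of 3 neighbours ≥ 1, adopts the app.
Round 3 — checking thresholds:
  Dee: 2 of 6 neighbours < 5, holds.
  Ivy: 1 of 5 neighbours < 4, holds.
  Jo: 2 of 5 neighbours < 3, holds.
  Omar: 1 of 4 neighbours ≥ 1, adopts the app.
Round 4 — checking thresholds:
  Cal: 1 of 4 neighbours < 3, holds.
  Dee: 3 of 6 neighbours < 5, holds.
  Ivy: 1 of 5 neighbours < 4, holds.
  Jo: 3 of 5 neighbours ≥ 3, adopts the app.
Round 5 — no new adoptions; cascade stops.

yes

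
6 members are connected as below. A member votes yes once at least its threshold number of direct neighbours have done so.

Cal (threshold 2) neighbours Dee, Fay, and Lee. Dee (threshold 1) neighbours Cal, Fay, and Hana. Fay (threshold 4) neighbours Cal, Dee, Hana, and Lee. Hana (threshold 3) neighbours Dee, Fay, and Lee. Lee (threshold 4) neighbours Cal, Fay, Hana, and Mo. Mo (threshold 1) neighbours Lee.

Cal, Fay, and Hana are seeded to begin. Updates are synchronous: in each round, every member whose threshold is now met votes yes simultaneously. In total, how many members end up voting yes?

Round 1 — Cal, Fay, Hana vote yes (initial).
Round 2 — checking thresholds:
  Dee: 3 of 3 neighbours ≥ 1, votes yes.
  Lee: 3 of 4 neighbours < 4, below threshold.
Round 3 — no new yes votes; cascade stops.

4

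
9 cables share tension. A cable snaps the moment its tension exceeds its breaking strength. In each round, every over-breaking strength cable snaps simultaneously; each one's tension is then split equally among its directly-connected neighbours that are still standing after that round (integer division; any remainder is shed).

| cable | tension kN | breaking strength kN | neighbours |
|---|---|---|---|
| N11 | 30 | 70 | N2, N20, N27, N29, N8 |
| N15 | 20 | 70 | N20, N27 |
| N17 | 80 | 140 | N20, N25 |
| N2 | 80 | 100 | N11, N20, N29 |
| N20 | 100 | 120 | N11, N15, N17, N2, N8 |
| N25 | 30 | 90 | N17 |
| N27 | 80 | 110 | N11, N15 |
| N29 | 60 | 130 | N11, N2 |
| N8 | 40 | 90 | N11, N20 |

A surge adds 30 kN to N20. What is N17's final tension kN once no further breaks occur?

106

Round 1 — N20 at 130 > 120. N20 snaps.
  N20 sheds 130 kN to N11, N15, N17, N2, N8: 26 each.
    N11: 30+26 = 56 ≤ 70
    N15: 20+26 = 46 ≤ 70
    N17: 80+26 = 106 ≤ 140
    N2: 80+26 = 106 > 100
    N8: 40+26 = 66 ≤ 90
Round 2 — N2 snaps.
  N2 sheds 106 kN to N11, N29: 53 each.
    N11: 56+53 = 109 > 70
    N29: 60+53 = 113 ≤ 130
Round 3 — N11 snaps.
  N11 sheds 109 kN to N27, N29, N8: 36 each (1 lost).
    N27: 80+36 = 116 > 110
    N29: 113+36 = 149 > 130
    N8: 66+36 = 102 > 90
Round 4 — N27, N29, N8 snap.
  N27 sheds 116 kN to N15: 116 each.
    N15: 46+116 = 162 > 70
  N29 sheds 149 kN: no online neighbours, lost.
  N8 sheds 102 kN: no online neighbours, lost.
Round 5 — N15 snaps.
  N15 sheds 162 kN: no online neighbours, lost.
No further breaks.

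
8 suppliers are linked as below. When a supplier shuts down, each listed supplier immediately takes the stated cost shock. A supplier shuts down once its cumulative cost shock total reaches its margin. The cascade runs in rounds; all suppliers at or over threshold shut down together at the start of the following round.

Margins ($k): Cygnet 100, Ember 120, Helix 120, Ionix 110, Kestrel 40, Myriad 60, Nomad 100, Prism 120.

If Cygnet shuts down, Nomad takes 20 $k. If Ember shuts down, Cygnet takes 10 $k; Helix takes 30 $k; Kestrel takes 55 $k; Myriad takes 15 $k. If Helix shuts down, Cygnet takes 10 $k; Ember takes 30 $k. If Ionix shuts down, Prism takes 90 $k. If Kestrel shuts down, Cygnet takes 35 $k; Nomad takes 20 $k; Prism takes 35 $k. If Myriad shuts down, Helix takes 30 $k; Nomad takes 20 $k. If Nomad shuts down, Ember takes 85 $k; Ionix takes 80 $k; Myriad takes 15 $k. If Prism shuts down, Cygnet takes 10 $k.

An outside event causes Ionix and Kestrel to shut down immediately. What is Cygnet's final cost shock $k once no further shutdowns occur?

Round 1 — Ionix, Kestrel shut down (initial).
  Cygnet: +35 → 35 < 100
  Nomad: +20 → 20 < 100
  Prism: +90+35 → 125 ≥ 120
Round 2 — Prism shuts down.
  Cygnet: +10 → 45 < 100
No further shutdowns.

45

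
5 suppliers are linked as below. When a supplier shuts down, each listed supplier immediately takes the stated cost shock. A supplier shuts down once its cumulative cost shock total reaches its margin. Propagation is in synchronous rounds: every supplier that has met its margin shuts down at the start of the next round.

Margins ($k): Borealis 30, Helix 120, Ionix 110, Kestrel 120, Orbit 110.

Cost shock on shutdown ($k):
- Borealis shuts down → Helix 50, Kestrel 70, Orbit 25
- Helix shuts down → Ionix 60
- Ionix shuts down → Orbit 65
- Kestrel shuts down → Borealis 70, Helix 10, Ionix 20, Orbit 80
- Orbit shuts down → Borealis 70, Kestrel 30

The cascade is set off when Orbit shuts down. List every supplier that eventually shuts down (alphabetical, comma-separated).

Borealis, Orbit

Round 1 — Orbit shuts down (initial).
  Borealis: +70 → 70 ≥ 30
  Kestrel: +30 → 30 < 120
Round 2 — Borealis shuts down.
  Helix: +50 → 50 < 120
  Kestrel: +70 → 100 < 120
No further shutdowns.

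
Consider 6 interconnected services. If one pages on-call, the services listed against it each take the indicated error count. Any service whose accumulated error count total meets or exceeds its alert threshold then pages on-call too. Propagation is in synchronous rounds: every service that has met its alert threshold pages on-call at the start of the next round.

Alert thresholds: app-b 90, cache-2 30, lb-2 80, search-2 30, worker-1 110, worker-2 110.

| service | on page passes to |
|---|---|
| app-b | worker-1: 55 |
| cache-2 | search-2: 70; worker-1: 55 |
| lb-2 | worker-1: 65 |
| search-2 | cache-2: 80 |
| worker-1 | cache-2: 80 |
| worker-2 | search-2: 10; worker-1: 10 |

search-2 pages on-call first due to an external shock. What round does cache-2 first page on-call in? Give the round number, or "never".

Round 1 — search-2 pages on-call (initial).
  cache-2: +80 → 80 ≥ 30
Round 2 — cache-2 pages on-call.
  worker-1: +55 → 55 < 110
No further pages.

2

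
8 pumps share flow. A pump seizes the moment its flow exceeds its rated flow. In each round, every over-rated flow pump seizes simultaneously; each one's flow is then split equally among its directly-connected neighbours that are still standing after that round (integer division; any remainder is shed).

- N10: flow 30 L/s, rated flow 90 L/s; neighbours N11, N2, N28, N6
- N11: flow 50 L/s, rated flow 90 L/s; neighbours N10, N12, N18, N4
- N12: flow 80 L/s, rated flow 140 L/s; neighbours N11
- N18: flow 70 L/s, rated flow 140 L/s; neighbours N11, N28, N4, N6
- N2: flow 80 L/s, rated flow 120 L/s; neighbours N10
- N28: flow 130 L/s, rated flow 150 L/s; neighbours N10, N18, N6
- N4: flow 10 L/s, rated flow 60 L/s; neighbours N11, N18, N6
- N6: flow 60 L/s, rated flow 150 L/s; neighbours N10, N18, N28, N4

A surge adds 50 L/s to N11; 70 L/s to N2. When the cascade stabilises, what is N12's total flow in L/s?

105

Round 1 — N11 at 100 > 90; N2 at 150 > 120. N11, N2 seize.
  N11 sheds 100 L/s to N10, N12, N18, N4: 25 each.
    N10: 30+25 = 55 ≤ 90
    N12: 80+25 = 105 ≤ 140
    N18: 70+25 = 95 ≤ 140
    N4: 10+25 = 35 ≤ 60
  N2 sheds 150 L/s to N10: 150 each.
    N10: 55+150 = 205 > 90
Round 2 — N10 seizes.
  N10 sheds 205 L/s to N28, N6: 102 each (1 lost).
    N28: 130+102 = 232 > 150
    N6: 60+102 = 162 > 150
Round 3 — N28, N6 seize.
  N28 sheds 232 L/s to N18: 232 each.
    N18: 95+232 = 327 > 140
  N6 sheds 162 L/s to N18, N4: 81 each.
    N18: 327+81 = 408 > 140
    N4: 35+81 = 116 > 60
Round 4 — N18, N4 seize.
  N18 sheds 408 L/s: no online neighbours, lost.
  N4 sheds 116 L/s: no online neighbours, lost.
No further seizures.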